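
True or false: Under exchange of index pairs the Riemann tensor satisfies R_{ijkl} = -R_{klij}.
The pair-exchange symmetry has a plus sign: R_{ijkl} = +R_{klij}.
False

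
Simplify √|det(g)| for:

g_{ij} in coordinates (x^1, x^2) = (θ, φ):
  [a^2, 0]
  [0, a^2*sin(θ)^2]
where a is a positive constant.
det(g) = a^4*sin(θ)^2
√|det(g)| = a^2*sin(θ) (taking 0 < θ < π so that |sin(θ)| = sin(θ))
Volume element: dV = a^2*sin(θ) dθ dφ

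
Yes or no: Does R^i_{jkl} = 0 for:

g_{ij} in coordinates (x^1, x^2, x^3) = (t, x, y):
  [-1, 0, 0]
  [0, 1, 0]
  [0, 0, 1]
All metric components are constant, so every Christoffel symbol vanishes and R^i_{jkl} = 0.
Yes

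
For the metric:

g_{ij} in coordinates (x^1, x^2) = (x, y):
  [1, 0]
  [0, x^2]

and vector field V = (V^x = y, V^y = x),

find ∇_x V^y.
Non-zero Christoffel symbols:
Γ^x_{y y} = -x
Γ^y_{x y} = 1/x
∇_x V^y = ∂_x V^y + Γ^y_{x j} V^j
  = (1) + (0)(y) + (1/x)(x)
  = 2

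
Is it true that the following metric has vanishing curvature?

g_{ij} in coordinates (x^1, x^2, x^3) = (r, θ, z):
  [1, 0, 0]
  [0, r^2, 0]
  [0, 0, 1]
Non-zero Christoffel symbols:
Γ^r_{θ θ} = -r
Γ^θ_{r θ} = 1/r
Ricci tensor: R_{rr} = 0, R_{rθ} = 0, R_{rz} = 0, R_{θθ} = 0, R_{θz} = 0, R_{zz} = 0
All R_{ij} vanish; in 3 dimensions the Riemann tensor is fully determined by the Ricci tensor, so R^i_{jkl} = 0: the metric is flat (curvilinear coordinates on flat space).
Yes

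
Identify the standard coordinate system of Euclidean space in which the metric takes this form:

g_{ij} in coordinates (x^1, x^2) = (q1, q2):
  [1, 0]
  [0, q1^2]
The line element ds^2 = dq1^2 + q1^2 dq2^2 is dr^2 + r^2 dθ^2 with q1 = r, q2 = θ.
polar coordinates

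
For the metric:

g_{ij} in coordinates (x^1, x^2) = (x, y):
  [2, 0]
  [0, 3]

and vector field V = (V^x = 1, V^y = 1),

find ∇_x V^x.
All Christoffel symbols are zero.
∇_x V^x = ∂_x V^x + Γ^x_{x j} V^j
  = (0) + (0)(1) + (0)(1)
  = 0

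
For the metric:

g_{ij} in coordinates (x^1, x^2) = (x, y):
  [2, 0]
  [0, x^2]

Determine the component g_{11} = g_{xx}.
With x^1 = x, x^2 = y, g_{11} = g_{xx} is the row-1, column-1 entry of the matrix.
g_{11} = 2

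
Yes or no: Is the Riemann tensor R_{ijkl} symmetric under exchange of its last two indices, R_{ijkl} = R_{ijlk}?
It is antisymmetric in the last pair: R_{ijkl} = -R_{ijlk}.
No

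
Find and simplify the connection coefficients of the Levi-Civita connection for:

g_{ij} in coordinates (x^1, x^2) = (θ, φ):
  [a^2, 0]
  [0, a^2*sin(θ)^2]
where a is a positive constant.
Using Γ^k_{ij} = (1/2) g^{km} (∂_i g_{mj} + ∂_j g_{mi} - ∂_m g_{ij}); the metric is diagonal, so only the m = k term contributes.
Non-zero symbols (using the symmetry Γ^k_{ij} = Γ^k_{ji}):
Γ^θ_{φ φ} = (1/2) g^{θθ} (∂_φ g_{θφ} + ∂_φ g_{θφ} - ∂_θ g_{φφ}) = (1/2)(1/a^2)((0) + (0) - (a^2*sin(2*θ))) = -sin(2*θ)/2
Γ^φ_{θ φ} = (1/2) g^{φφ} (∂_θ g_{φφ} + ∂_φ g_{φθ} - ∂_φ g_{θφ}) = (1/2)(1/(a^2*sin(θ)^2))((a^2*sin(2*θ)) + (0) - (0)) = 1/tan(θ)
All other Christoffel symbols are zero.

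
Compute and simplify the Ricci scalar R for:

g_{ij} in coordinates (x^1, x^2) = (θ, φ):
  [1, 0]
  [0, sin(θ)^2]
Non-zero Christoffel symbols (Γ^k_{ij} = Γ^k_{ji}):
Γ^θ_{φ φ} = -sin(2*θ)/2
Γ^φ_{θ φ} = 1/tan(θ)
Ricci tensor (R_{ij} = R^k_{ikj}): R_{θθ} = 1, R_{θφ} = 0, R_{φφ} = sin(θ)^2
Inverse metric: g^{θθ} = 1, g^{φφ} = 1/sin(θ)^2
R = g^{ij} R_{ij} = (1)(1) + (1/sin(θ)^2)(sin(θ)^2) = 2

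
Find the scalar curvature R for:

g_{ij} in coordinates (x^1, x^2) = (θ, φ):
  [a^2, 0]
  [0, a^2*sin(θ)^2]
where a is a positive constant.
Non-zero Christoffel symbols (Γ^k_{ij} = Γ^k_{ji}):
Γ^θ_{φ φ} = -sin(2*θ)/2
Γ^φ_{θ φ} = 1/tan(θ)
Ricci tensor (R_{ij} = R^k_{ikj}): R_{θθ} = 1, R_{θφ} = 0, R_{φφ} = sin(θ)^2
Inverse metric: g^{θθ} = 1/a^2, g^{φφ} = 1/(a^2*sin(θ)^2)
R = g^{ij} R_{ij} = (1/a^2)(1) + (1/(a^2*sin(θ)^2))(sin(θ)^2) = 2/a^2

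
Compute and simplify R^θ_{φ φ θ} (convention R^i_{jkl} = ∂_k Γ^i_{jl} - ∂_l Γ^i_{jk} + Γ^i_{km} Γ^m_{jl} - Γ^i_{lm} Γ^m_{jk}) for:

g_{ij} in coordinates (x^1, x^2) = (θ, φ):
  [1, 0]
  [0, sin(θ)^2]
Non-zero Christoffel symbols (Γ^k_{ij} = Γ^k_{ji}):
Γ^θ_{φ φ} = -sin(2*θ)/2
Γ^φ_{θ φ} = 1/tan(θ)
R^θ_{φ φ θ} = ∂_φ Γ^θ_{φ θ} - ∂_θ Γ^θ_{φ φ} + Γ^θ_{φ m} Γ^m_{φ θ} - Γ^θ_{θ m} Γ^m_{φ φ}
  = (0) - (-cos(2*θ)) + (-cos(θ)^2) - (0) = -sin(θ)^2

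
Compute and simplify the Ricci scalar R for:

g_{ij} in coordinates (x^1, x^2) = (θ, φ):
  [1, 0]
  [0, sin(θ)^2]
Non-zero Christoffel symbols (Γ^k_{ij} = Γ^k_{ji}):
Γ^θ_{φ φ} = -sin(2*θ)/2
Γ^φ_{θ φ} = 1/tan(θ)
Ricci tensor (R_{ij} = R^k_{ikj}): R_{θθ} = 1, R_{θφ} = 0, R_{φφ} = sin(θ)^2
Inverse metric: g^{θθ} = 1, g^{φφ} = 1/sin(θ)^2
R = g^{ij} R_{ij} = (1)(1) + (1/sin(θ)^2)(sin(θ)^2) = 2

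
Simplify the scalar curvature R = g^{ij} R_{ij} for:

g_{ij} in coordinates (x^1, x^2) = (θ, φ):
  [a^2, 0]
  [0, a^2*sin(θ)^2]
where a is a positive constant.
Non-zero Christoffel symbols (Γ^k_{ij} = Γ^k_{ji}):
Γ^θ_{φ φ} = -sin(2*θ)/2
Γ^φ_{θ φ} = 1/tan(θ)
Ricci tensor (R_{ij} = R^k_{ikj}): R_{θθ} = 1, R_{θφ} = 0, R_{φφ} = sin(θ)^2
Inverse metric: g^{θθ} = 1/a^2, g^{φφ} = 1/(a^2*sin(θ)^2)
R = g^{ij} R_{ij} = (1/a^2)(1) + (1/(a^2*sin(θ)^2))(sin(θ)^2) = 2/a^2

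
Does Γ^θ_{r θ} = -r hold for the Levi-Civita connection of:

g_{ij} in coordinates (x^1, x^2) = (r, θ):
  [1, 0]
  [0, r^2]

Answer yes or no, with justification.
Γ^θ_{r θ} = (1/2) g^{θθ} (∂_r g_{θθ} + ∂_θ g_{θr} - ∂_θ g_{rθ}) = (1/2)(1/r^2)((2*r) + (0) - (0)) = 1/r
This differs from the proposed value -r.
No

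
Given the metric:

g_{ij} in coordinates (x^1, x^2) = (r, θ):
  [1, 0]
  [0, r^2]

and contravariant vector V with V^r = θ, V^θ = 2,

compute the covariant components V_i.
V_i = g_{ij} V^j:
V_r = (1)(θ) + (0)(2) = θ
V_θ = (0)(θ) + (r^2)(2) = 2*r^2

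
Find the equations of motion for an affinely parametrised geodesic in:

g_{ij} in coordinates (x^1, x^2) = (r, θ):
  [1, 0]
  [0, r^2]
Geodesic equation: d^2x^k/dλ^2 + Γ^k_{ij} (dx^i/dλ)(dx^j/dλ) = 0.
Non-zero Christoffel symbols:
Γ^r_{θ θ} = -r
Γ^θ_{r θ} = 1/r
Substituting (the symmetric pair Γ^k_{ij}, Γ^k_{ji} combines into a factor 2):
d^2r/dλ^2 - r (dθ/dλ)^2 = 0
d^2θ/dλ^2 + (2/r) (dr/dλ)(dθ/dλ) = 0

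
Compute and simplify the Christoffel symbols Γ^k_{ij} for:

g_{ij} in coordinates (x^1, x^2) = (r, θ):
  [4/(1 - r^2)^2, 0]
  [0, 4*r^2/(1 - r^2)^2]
Using Γ^k_{ij} = (1/2) g^{km} (∂_i g_{mj} + ∂_j g_{mi} - ∂_m g_{ij}); the metric is diagonal, so only the m = k term contributes.
Non-zero symbols (using the symmetry Γ^k_{ij} = Γ^k_{ji}):
Γ^r_{r r} = (1/2) g^{rr} (∂_r g_{rr} + ∂_r g_{rr} - ∂_r g_{rr}) = (1/2)((1 - r^2)^2/4)((16*r/(1 - r^2)^3) + (16*r/(1 - r^2)^3) - (16*r/(1 - r^2)^3)) = 2*r/(1 - r^2)
Γ^r_{θ θ} = (1/2) g^{rr} (∂_θ g_{rθ} + ∂_θ g_{rθ} - ∂_r g_{θθ}) = (1/2)((1 - r^2)^2/4)((0) + (0) - (-8*(r^3 + r)/(r^2 - 1)^3)) = (r^3 + r)/(r^2 - 1)
Γ^θ_{r θ} = (1/2) g^{θθ} (∂_r g_{θθ} + ∂_θ g_{θr} - ∂_θ g_{rθ}) = (1/2)((1 - r^2)^2/(4*r^2))((-8*(r^3 + r)/(r^2 - 1)^3) + (0) - (0)) = (-r^2 - 1)/(r^3 - r)
All other Christoffel symbols are zero.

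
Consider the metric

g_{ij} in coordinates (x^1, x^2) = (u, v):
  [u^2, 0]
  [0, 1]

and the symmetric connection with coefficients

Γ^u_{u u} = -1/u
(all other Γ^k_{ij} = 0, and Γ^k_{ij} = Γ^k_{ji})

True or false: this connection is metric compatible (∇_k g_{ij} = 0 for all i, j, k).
Using ∇_k g_{ij} = ∂_k g_{ij} - Γ^m_{ki} g_{mj} - Γ^m_{kj} g_{im}:
∇_u g_{uu} = (2*u) - (-u) - (-u) = 4*u ≠ 0
So the connection is not metric compatible (it is not the Levi-Civita connection).
False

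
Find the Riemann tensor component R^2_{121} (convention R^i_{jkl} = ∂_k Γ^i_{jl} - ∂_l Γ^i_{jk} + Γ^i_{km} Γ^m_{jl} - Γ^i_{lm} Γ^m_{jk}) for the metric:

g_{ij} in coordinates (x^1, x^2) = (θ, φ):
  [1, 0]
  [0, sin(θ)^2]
Non-zero Christoffel symbols (Γ^k_{ij} = Γ^k_{ji}):
Γ^θ_{φ φ} = -sin(2*θ)/2
Γ^φ_{θ φ} = 1/tan(θ)
R^φ_{θ φ θ} = ∂_φ Γ^φ_{θ θ} - ∂_θ Γ^φ_{θ φ} + Γ^φ_{φ m} Γ^m_{θ θ} - Γ^φ_{θ m} Γ^m_{θ φ}
  = (0) - (-1/sin(θ)^2) + (0) - (1/tan(θ)^2) = 1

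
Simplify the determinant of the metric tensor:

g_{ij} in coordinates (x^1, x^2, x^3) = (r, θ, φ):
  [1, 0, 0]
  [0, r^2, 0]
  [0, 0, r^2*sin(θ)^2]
Diagonal metric: det(g) = g_{11}·g_{22}·g_{33}
= (1)·(r^2)·(r^2*sin(θ)^2)
det(g) = r^4*sin(θ)^2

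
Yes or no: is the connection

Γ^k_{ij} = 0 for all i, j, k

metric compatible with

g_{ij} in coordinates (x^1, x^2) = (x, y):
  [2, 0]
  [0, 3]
Using ∇_k g_{ij} = ∂_k g_{ij} - Γ^m_{ki} g_{mj} - Γ^m_{kj} g_{im}:
e.g. ∇_y g_{yy} = (0) - (0) - (0) = 0
Every component ∇_k g_{ij} vanishes: the connection is metric compatible.
Yes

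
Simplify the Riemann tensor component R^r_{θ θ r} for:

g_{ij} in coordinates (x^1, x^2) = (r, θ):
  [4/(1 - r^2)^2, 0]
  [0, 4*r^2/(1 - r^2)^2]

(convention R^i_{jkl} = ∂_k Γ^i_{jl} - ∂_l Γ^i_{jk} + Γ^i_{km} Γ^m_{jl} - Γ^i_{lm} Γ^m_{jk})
Non-zero Christoffel symbols (Γ^k_{ij} = Γ^k_{ji}):
Γ^r_{r r} = 2*r/(1 - r^2)
Γ^r_{θ θ} = (r^3 + r)/(r^2 - 1)
Γ^θ_{r θ} = (-r^2 - 1)/(r^3 - r)
R^r_{θ θ r} = ∂_θ Γ^r_{θ r} - ∂_r Γ^r_{θ θ} + Γ^r_{θ m} Γ^m_{θ r} - Γ^r_{r m} Γ^m_{θ θ}
  = (0) - ((r^4 - 4*r^2 - 1)/(r^2 - 1)^2) + (-(r^2 + 1)^2/(r^2 - 1)^2) - (-2*r^2*(r^2 + 1)/(r^2 - 1)^2) = 4*r^2/(r^2 - 1)^2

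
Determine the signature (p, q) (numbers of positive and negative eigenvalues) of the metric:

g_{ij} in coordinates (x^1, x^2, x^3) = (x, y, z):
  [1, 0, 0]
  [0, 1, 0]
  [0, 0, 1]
The metric is diagonal, so its eigenvalues are the diagonal entries: 1, 1, 1 (at a generic point, where coordinate-dependent entries are positive).
3 positive, 0 negative.
(3, 0) - Riemannian (positive definite)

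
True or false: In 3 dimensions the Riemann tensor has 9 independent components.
n^2(n^2-1)/12 = 9·8/12 = 6 independent components for n = 3.
False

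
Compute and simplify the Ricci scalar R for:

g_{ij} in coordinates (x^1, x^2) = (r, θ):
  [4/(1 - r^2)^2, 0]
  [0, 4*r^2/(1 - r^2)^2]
Non-zero Christoffel symbols (Γ^k_{ij} = Γ^k_{ji}):
Γ^r_{r r} = 2*r/(1 - r^2)
Γ^r_{θ θ} = (r^3 + r)/(r^2 - 1)
Γ^θ_{r θ} = (-r^2 - 1)/(r^3 - r)
Ricci tensor (R_{ij} = R^k_{ikj}): R_{rr} = -4/(r^2 - 1)^2, R_{rθ} = 0, R_{θθ} = -4*r^2/(r^2 - 1)^2
Inverse metric: g^{rr} = (1 - r^2)^2/4, g^{θθ} = (1 - r^2)^2/(4*r^2)
R = g^{ij} R_{ij} = ((1 - r^2)^2/4)(-4/(r^2 - 1)^2) + ((1 - r^2)^2/(4*r^2))(-4*r^2/(r^2 - 1)^2) = -2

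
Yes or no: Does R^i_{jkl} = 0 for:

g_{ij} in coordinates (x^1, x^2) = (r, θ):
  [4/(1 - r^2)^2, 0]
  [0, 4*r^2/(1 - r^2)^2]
Non-zero Christoffel symbols:
Γ^r_{r r} = 2*r/(1 - r^2)
Γ^r_{θ θ} = (r^3 + r)/(r^2 - 1)
Γ^θ_{r θ} = (-r^2 - 1)/(r^3 - r)
Ricci tensor: R_{rr} = -4/(r^2 - 1)^2, R_{rθ} = 0, R_{θθ} = -4*r^2/(r^2 - 1)^2
The Ricci tensor is non-zero, so the Riemann tensor is non-zero: not flat.
No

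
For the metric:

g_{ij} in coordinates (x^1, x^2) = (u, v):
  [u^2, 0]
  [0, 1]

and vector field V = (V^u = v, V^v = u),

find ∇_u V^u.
Non-zero Christoffel symbols:
Γ^u_{u u} = 1/u
∇_u V^u = ∂_u V^u + Γ^u_{u j} V^j
  = (0) + (1/u)(v) + (0)(u)
  = v/u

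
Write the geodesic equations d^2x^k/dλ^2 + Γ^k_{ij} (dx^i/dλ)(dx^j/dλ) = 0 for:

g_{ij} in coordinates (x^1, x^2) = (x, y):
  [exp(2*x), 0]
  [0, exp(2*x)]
Geodesic equation: d^2x^k/dλ^2 + Γ^k_{ij} (dx^i/dλ)(dx^j/dλ) = 0.
Non-zero Christoffel symbols:
Γ^x_{x x} = 1
Γ^x_{y y} = -1
Γ^y_{x y} = 1
Substituting (the symmetric pair Γ^k_{ij}, Γ^k_{ji} combines into a factor 2):
d^2x/dλ^2 + (dx/dλ)^2 - (dy/dλ)^2 = 0
d^2y/dλ^2 + 2 (dx/dλ)(dy/dλ) = 0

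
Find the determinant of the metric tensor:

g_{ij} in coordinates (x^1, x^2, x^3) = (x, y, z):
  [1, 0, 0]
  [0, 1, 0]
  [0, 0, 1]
Diagonal metric: det(g) = g_{11}·g_{22}·g_{33}
= (1)·(1)·(1)
det(g) = 1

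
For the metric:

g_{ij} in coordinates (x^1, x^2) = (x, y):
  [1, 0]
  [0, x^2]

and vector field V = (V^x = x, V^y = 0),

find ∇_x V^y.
Non-zero Christoffel symbols:
Γ^x_{y y} = -x
Γ^y_{x y} = 1/x
∇_x V^y = ∂_x V^y + Γ^y_{x j} V^j
  = (0) + (0)(x) + (1/x)(0)
  = 0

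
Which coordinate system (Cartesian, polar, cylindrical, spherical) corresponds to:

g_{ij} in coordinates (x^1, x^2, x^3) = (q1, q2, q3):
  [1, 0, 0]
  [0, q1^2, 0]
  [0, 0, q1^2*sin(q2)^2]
The line element ds^2 = dq1^2 + q1^2 dq2^2 + q1^2 sin(q2)^2 dq3^2 is dr^2 + r^2 dθ^2 + r^2 sin(θ)^2 dφ^2 with q1 = r, q2 = θ, q3 = φ.
spherical coordinates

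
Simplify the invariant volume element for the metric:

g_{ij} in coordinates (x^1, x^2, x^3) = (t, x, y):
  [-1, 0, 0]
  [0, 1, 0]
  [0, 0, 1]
det(g) = -1
√|det(g)| = 1
Volume element: dV = 1 dt dx dy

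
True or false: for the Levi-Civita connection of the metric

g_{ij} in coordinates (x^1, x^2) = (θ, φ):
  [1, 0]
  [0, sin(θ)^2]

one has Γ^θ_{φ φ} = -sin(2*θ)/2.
Γ^θ_{φ φ} = (1/2) g^{θθ} (∂_φ g_{θφ} + ∂_φ g_{θφ} - ∂_θ g_{φφ}) = (1/2)(1)((0) + (0) - (sin(2*θ))) = -sin(2*θ)/2
This equals the proposed value -sin(2*θ)/2.
True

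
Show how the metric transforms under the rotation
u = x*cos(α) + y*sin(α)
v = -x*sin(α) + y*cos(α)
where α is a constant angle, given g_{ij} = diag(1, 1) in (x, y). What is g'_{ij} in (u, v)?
Invert the transformation: x = u*cos(α) - v*sin(α), y = u*sin(α) + v*cos(α)
g'_{ij} = (∂x^k/∂x'^i)(∂x^l/∂x'^j) g_{kl}; with g_{kl} = δ_{kl} this is Σ_k (∂x^k/∂x'^i)(∂x^k/∂x'^j).
Jacobian: ∂x/∂u = cos(α), ∂x/∂v = -sin(α), ∂y/∂u = sin(α), ∂y/∂v = cos(α)
g'_{uu} = (cos(α))(cos(α)) + (sin(α))(sin(α)) = 1
g'_{uv} = (cos(α))(-sin(α)) + (sin(α))(cos(α)) = 0
g'_{vv} = (-sin(α))(-sin(α)) + (cos(α))(cos(α)) = 1
g'_{ij} = diag(1, 1)
The Euclidean metric is invariant under rotations.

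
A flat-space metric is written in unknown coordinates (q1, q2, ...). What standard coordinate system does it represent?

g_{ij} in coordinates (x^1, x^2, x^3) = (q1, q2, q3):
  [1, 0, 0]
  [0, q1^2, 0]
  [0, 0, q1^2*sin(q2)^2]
The line element ds^2 = dq1^2 + q1^2 dq2^2 + q1^2 sin(q2)^2 dq3^2 is dr^2 + r^2 dθ^2 + r^2 sin(θ)^2 dφ^2 with q1 = r, q2 = θ, q3 = φ.
spherical coordinates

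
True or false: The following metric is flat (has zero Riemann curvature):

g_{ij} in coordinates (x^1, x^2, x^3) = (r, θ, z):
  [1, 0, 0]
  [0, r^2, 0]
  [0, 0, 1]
Non-zero Christoffel symbols:
Γ^r_{θ θ} = -r
Γ^θ_{r θ} = 1/r
Ricci tensor: R_{rr} = 0, R_{rθ} = 0, R_{rz} = 0, R_{θθ} = 0, R_{θz} = 0, R_{zz} = 0
All R_{ij} vanish; in 3 dimensions the Riemann tensor is fully determined by the Ricci tensor, so R^i_{jkl} = 0: the metric is flat (curvilinear coordinates on flat space).
True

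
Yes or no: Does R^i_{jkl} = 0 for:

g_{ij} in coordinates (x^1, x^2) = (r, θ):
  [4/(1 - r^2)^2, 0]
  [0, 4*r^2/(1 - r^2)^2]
Non-zero Christoffel symbols:
Γ^r_{r r} = 2*r/(1 - r^2)
Γ^r_{θ θ} = (r^3 + r)/(r^2 - 1)
Γ^θ_{r θ} = (-r^2 - 1)/(r^3 - r)
Ricci tensor: R_{rr} = -4/(r^2 - 1)^2, R_{rθ} = 0, R_{θθ} = -4*r^2/(r^2 - 1)^2
The Ricci tensor is non-zero, so the Riemann tensor is non-zero: not flat.
No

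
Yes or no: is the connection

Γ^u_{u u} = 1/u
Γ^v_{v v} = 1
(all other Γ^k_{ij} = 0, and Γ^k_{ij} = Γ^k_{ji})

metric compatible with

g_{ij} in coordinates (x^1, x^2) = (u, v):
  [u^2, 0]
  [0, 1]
Using ∇_k g_{ij} = ∂_k g_{ij} - Γ^m_{ki} g_{mj} - Γ^m_{kj} g_{im}:
∇_v g_{vv} = (0) - (1) - (1) = -2 ≠ 0
So the connection is not metric compatible (it is not the Levi-Civita connection).
No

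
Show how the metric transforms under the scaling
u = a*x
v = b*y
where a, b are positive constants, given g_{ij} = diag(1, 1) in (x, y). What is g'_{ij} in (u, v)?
Invert the transformation: x = u/a, y = v/b
g'_{ij} = (∂x^k/∂x'^i)(∂x^l/∂x'^j) g_{kl}; with g_{kl} = δ_{kl} this is Σ_k (∂x^k/∂x'^i)(∂x^k/∂x'^j).
Jacobian: ∂x/∂u = 1/a, ∂x/∂v = 0, ∂y/∂u = 0, ∂y/∂v = 1/b
g'_{uu} = (1/a)(1/a) + (0)(0) = 1/a^2
g'_{uv} = (1/a)(0) + (0)(1/b) = 0
g'_{vv} = (0)(0) + (1/b)(1/b) = 1/b^2
g'_{ij} = diag(1/a^2, 1/b^2)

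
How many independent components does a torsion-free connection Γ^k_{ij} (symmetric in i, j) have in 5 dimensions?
Γ^k_{ij} has n choices for the upper index and n(n+1)/2 independent symmetric lower index pairs.
Total = 5 × 5×6/2 = 5 × 15 = 75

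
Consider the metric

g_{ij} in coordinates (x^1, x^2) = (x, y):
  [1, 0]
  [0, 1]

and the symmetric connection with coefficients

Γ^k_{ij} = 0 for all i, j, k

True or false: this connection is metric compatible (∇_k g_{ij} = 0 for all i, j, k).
Using ∇_k g_{ij} = ∂_k g_{ij} - Γ^m_{ki} g_{mj} - Γ^m_{kj} g_{im}:
e.g. ∇_y g_{xx} = (0) - (0) - (0) = 0
Every component ∇_k g_{ij} vanishes: the connection is metric compatible.
True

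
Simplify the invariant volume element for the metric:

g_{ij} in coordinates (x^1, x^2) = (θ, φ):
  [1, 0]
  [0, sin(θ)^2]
det(g) = sin(θ)^2
√|det(g)| = sin(θ) (taking 0 < θ < π so that |sin(θ)| = sin(θ))
Volume element: dV = sin(θ) dθ dφ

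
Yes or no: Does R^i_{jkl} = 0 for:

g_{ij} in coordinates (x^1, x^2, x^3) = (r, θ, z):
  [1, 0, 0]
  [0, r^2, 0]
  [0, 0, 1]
Non-zero Christoffel symbols:
Γ^r_{θ θ} = -r
Γ^θ_{r θ} = 1/r
Ricci tensor: R_{rr} = 0, R_{rθ} = 0, R_{rz} = 0, R_{θθ} = 0, R_{θz} = 0, R_{zz} = 0
All R_{ij} vanish; in 3 dimensions the Riemann tensor is fully determined by the Ricci tensor, so R^i_{jkl} = 0: the metric is flat (curvilinear coordinates on flat space).
Yes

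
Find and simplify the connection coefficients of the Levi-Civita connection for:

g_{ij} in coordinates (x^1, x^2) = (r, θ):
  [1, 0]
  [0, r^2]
Using Γ^k_{ij} = (1/2) g^{km} (∂_i g_{mj} + ∂_j g_{mi} - ∂_m g_{ij}); the metric is diagonal, so only the m = k term contributes.
Non-zero symbols (using the symmetry Γ^k_{ij} = Γ^k_{ji}):
Γ^r_{θ θ} = (1/2) g^{rr} (∂_θ g_{rθ} + ∂_θ g_{rθ} - ∂_r g_{θθ}) = (1/2)(1)((0) + (0) - (2*r)) = -r
Γ^θ_{r θ} = (1/2) g^{θθ} (∂_r g_{θθ} + ∂_θ g_{θr} - ∂_θ g_{rθ}) = (1/2)(1/r^2)((2*r) + (0) - (0)) = 1/r
All other Christoffel symbols are zero.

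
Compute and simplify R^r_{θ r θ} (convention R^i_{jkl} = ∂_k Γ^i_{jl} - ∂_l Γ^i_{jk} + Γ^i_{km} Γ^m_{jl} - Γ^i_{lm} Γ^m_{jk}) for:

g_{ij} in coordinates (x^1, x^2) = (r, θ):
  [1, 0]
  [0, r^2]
Non-zero Christoffel symbols (Γ^k_{ij} = Γ^k_{ji}):
Γ^r_{θ θ} = -r
Γ^θ_{r θ} = 1/r
R^r_{θ r θ} = ∂_r Γ^r_{θ θ} - ∂_θ Γ^r_{θ r} + Γ^r_{r m} Γ^m_{θ θ} - Γ^r_{θ m} Γ^m_{θ r}
  = (-1) - (0) + (0) - (-1) = 0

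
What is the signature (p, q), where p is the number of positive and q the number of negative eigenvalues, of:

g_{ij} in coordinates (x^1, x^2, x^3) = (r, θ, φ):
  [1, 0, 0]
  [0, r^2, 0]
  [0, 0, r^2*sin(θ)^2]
The metric is diagonal, so its eigenvalues are the diagonal entries: 1, r^2, r^2*sin(θ)^2 (at a generic point, where coordinate-dependent entries are positive).
3 positive, 0 negative.
(3, 0) - Riemannian (positive definite)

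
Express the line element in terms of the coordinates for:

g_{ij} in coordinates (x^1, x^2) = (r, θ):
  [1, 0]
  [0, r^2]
ds^2 = g_{ij} dx^i dx^j; only the non-zero components contribute.
ds^2 = dr^2 + r^2 dθ^2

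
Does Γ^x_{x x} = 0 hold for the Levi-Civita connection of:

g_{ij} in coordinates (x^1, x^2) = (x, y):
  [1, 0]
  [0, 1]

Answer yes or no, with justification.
Γ^x_{x x} = (1/2) g^{xx} (∂_x g_{xx} + ∂_x g_{xx} - ∂_x g_{xx}) = (1/2)(1)((0) + (0) - (0)) = 0
This equals the proposed value 0.
Yes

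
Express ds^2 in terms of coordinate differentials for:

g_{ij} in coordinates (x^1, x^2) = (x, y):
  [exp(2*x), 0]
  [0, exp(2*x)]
ds^2 = g_{ij} dx^i dx^j; only the non-zero components contribute.
ds^2 = exp(2*x) dx^2 + exp(2*x) dy^2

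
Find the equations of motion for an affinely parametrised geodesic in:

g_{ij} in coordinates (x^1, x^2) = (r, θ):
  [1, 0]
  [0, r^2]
Geodesic equation: d^2x^k/dλ^2 + Γ^k_{ij} (dx^i/dλ)(dx^j/dλ) = 0.
Non-zero Christoffel symbols:
Γ^r_{θ θ} = -r
Γ^θ_{r θ} = 1/r
Substituting (the symmetric pair Γ^k_{ij}, Γ^k_{ji} combines into a factor 2):
d^2r/dλ^2 - r (dθ/dλ)^2 = 0
d^2θ/dλ^2 + (2/r) (dr/dλ)(dθ/dλ) = 0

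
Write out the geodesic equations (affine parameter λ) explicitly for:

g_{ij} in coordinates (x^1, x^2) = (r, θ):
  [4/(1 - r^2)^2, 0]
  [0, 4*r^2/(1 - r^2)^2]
Geodesic equation: d^2x^k/dλ^2 + Γ^k_{ij} (dx^i/dλ)(dx^j/dλ) = 0.
Non-zero Christoffel symbols:
Γ^r_{r r} = 2*r/(1 - r^2)
Γ^r_{θ θ} = (r^3 + r)/(r^2 - 1)
Γ^θ_{r θ} = (-r^2 - 1)/(r^3 - r)
Substituting (the symmetric pair Γ^k_{ij}, Γ^k_{ji} combines into a factor 2):
d^2r/dλ^2 + (2*r/(1 - r^2)) (dr/dλ)^2 + ((r^3 + r)/(r^2 - 1)) (dθ/dλ)^2 = 0
d^2θ/dλ^2 + ((-2*r^2 - 2)/(r^3 - r)) (dr/dλ)(dθ/dλ) = 0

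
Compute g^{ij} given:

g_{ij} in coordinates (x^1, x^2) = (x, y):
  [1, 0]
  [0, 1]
The metric is diagonal, so g^{ij} is diagonal with entries 1/g_{ii}: diag(1, 1).
g^{ij}:
  [1, 0]
  [0, 1]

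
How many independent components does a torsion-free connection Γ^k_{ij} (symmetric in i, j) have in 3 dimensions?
Γ^k_{ij} has n choices for the upper index and n(n+1)/2 independent symmetric lower index pairs.
Total = 3 × 3×4/2 = 3 × 6 = 18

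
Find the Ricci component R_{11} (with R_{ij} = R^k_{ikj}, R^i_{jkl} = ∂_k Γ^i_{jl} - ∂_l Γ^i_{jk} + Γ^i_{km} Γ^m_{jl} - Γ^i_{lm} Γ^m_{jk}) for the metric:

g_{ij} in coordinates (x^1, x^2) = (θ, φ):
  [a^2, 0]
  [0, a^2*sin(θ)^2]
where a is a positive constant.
Non-zero Christoffel symbols (Γ^k_{ij} = Γ^k_{ji}):
Γ^θ_{φ φ} = -sin(2*θ)/2
Γ^φ_{θ φ} = 1/tan(θ)
R^θ_{θ θ θ} = 0 (a repeated index in an antisymmetric pair)
R^φ_{θ φ θ} = ∂_φ Γ^φ_{θ θ} - ∂_θ Γ^φ_{θ φ} + Γ^φ_{φ m} Γ^m_{θ θ} - Γ^φ_{θ m} Γ^m_{θ φ}
  = (0) - (-1/sin(θ)^2) + (0) - (1/tan(θ)^2) = 1
R_{θθ} = R^θ_{θ θ θ} + R^φ_{θ φ θ} = (0) + (1) = 1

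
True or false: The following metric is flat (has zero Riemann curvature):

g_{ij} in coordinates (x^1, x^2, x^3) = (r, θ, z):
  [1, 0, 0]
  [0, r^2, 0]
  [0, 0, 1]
Non-zero Christoffel symbols:
Γ^r_{θ θ} = -r
Γ^θ_{r θ} = 1/r
Ricci tensor: R_{rr} = 0, R_{rθ} = 0, R_{rz} = 0, R_{θθ} = 0, R_{θz} = 0, R_{zz} = 0
All R_{ij} vanish; in 3 dimensions the Riemann tensor is fully determined by the Ricci tensor, so R^i_{jkl} = 0: the metric is flat (curvilinear coordinates on flat space).
True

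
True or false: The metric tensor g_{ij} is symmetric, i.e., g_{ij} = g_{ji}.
By definition the metric is a symmetric bilinear form, g_{ij} = g_{ji}.
True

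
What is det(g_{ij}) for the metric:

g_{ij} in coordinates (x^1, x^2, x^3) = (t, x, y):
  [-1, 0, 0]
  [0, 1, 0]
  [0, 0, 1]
Diagonal metric: det(g) = g_{11}·g_{22}·g_{33}
= (-1)·(1)·(1)
det(g) = -1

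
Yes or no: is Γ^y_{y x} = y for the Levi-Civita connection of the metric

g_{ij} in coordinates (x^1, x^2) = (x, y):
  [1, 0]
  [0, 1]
Γ^y_{y x} = (1/2) g^{yy} (∂_y g_{yx} + ∂_x g_{yy} - ∂_y g_{yx}) = (1/2)(1)((0) + (0) - (0)) = 0
This differs from the proposed value y.
No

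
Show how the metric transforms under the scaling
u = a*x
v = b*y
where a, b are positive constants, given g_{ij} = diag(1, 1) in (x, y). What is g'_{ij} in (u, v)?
Invert the transformation: x = u/a, y = v/b
g'_{ij} = (∂x^k/∂x'^i)(∂x^l/∂x'^j) g_{kl}; with g_{kl} = δ_{kl} this is Σ_k (∂x^k/∂x'^i)(∂x^k/∂x'^j).
Jacobian: ∂x/∂u = 1/a, ∂x/∂v = 0, ∂y/∂u = 0, ∂y/∂v = 1/b
g'_{uu} = (1/a)(1/a) + (0)(0) = 1/a^2
g'_{uv} = (1/a)(0) + (0)(1/b) = 0
g'_{vv} = (0)(0) + (1/b)(1/b) = 1/b^2
g'_{ij} = diag(1/a^2, 1/b^2)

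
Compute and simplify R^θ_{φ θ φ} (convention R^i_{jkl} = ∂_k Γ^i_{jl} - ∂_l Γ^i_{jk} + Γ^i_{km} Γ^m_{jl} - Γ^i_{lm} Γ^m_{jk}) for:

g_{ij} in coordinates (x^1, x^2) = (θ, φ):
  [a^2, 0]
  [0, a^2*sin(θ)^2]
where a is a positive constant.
Non-zero Christoffel symbols (Γ^k_{ij} = Γ^k_{ji}):
Γ^θ_{φ φ} = -sin(2*θ)/2
Γ^φ_{θ φ} = 1/tan(θ)
R^θ_{φ θ φ} = ∂_θ Γ^θ_{φ φ} - ∂_φ Γ^θ_{φ θ} + Γ^θ_{θ m} Γ^m_{φ φ} - Γ^θ_{φ m} Γ^m_{φ θ}
  = (-cos(2*θ)) - (0) + (0) - (-cos(θ)^2) = sin(θ)^2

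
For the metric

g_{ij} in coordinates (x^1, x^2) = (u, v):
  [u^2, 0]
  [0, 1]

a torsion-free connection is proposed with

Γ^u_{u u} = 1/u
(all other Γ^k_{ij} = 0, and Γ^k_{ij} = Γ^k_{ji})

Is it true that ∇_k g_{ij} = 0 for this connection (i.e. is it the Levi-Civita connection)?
Using ∇_k g_{ij} = ∂_k g_{ij} - Γ^m_{ki} g_{mj} - Γ^m_{kj} g_{im}:
e.g. ∇_u g_{uu} = (2*u) - (u) - (u) = 0
Every component ∇_k g_{ij} vanishes: the connection is metric compatible.
Yes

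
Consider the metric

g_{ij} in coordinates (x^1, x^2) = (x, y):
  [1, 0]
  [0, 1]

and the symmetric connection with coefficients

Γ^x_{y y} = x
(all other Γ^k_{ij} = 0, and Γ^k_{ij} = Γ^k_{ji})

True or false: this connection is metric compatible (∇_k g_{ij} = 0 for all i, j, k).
Using ∇_k g_{ij} = ∂_k g_{ij} - Γ^m_{ki} g_{mj} - Γ^m_{kj} g_{im}:
∇_y g_{xy} = (0) - (0) - (x) = -x ≠ 0
So the connection is not metric compatible (it is not the Levi-Civita connection).
False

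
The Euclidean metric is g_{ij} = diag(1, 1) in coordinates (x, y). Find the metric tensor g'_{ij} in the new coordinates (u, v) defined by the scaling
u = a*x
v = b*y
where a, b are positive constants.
Invert the transformation: x = u/a, y = v/b
g'_{ij} = (∂x^k/∂x'^i)(∂x^l/∂x'^j) g_{kl}; with g_{kl} = δ_{kl} this is Σ_k (∂x^k/∂x'^i)(∂x^k/∂x'^j).
Jacobian: ∂x/∂u = 1/a, ∂x/∂v = 0, ∂y/∂u = 0, ∂y/∂v = 1/b
g'_{uu} = (1/a)(1/a) + (0)(0) = 1/a^2
g'_{uv} = (1/a)(0) + (0)(1/b) = 0
g'_{vv} = (0)(0) + (1/b)(1/b) = 1/b^2
g'_{ij} = diag(1/a^2, 1/b^2)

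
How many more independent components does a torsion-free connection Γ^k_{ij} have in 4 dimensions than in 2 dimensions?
Independent components in n dimensions: n × n(n+1)/2 = n^2(n+1)/2.
4D: 4 × 10 = 40
2D: 2 × 3 = 6
Difference = 40 - 6 = 34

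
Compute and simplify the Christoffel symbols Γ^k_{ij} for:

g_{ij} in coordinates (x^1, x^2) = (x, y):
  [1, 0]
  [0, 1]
Using Γ^k_{ij} = (1/2) g^{km} (∂_i g_{mj} + ∂_j g_{mi} - ∂_m g_{ij}); the metric is diagonal, so only the m = k term contributes.
Every metric component is constant, so all ∂_m g_{ij} = 0 and every Christoffel symbol vanishes.
All Christoffel symbols are zero.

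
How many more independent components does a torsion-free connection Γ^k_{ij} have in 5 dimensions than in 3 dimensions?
Independent components in n dimensions: n × n(n+1)/2 = n^2(n+1)/2.
5D: 5 × 15 = 75
3D: 3 × 6 = 18
Difference = 75 - 18 = 57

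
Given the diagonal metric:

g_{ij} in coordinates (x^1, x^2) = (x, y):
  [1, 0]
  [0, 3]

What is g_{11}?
With x^1 = x, x^2 = y, g_{11} = g_{xx} is the row-1, column-1 entry of the matrix.
g_{11} = 1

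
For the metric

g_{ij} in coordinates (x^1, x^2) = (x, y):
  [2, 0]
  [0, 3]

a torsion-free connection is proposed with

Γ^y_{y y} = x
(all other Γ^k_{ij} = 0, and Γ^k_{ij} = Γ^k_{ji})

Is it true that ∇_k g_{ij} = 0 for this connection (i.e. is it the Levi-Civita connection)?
Using ∇_k g_{ij} = ∂_k g_{ij} - Γ^m_{ki} g_{mj} - Γ^m_{kj} g_{im}:
∇_y g_{yy} = (0) - (3*x) - (3*x) = -6*x ≠ 0
So the connection is not metric compatible (it is not the Levi-Civita connection).
No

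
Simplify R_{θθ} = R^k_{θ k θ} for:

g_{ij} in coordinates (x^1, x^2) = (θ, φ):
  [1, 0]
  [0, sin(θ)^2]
Non-zero Christoffel symbols (Γ^k_{ij} = Γ^k_{ji}):
Γ^θ_{φ φ} = -sin(2*θ)/2
Γ^φ_{θ φ} = 1/tan(θ)
R^θ_{θ θ θ} = 0 (a repeated index in an antisymmetric pair)
R^φ_{θ φ θ} = ∂_φ Γ^φ_{θ θ} - ∂_θ Γ^φ_{θ φ} + Γ^φ_{φ m} Γ^m_{θ θ} - Γ^φ_{θ m} Γ^m_{θ φ}
  = (0) - (-1/sin(θ)^2) + (0) - (1/tan(θ)^2) = 1
R_{θθ} = R^θ_{θ θ θ} + R^φ_{θ φ θ} = (0) + (1) = 1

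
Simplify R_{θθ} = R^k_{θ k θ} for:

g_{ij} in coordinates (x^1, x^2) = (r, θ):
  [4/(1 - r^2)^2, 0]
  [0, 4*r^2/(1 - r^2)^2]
Non-zero Christoffel symbols (Γ^k_{ij} = Γ^k_{ji}):
Γ^r_{r r} = 2*r/(1 - r^2)
Γ^r_{θ θ} = (r^3 + r)/(r^2 - 1)
Γ^θ_{r θ} = (-r^2 - 1)/(r^3 - r)
R^r_{θ r θ} = ∂_r Γ^r_{θ θ} - ∂_θ Γ^r_{θ r} + Γ^r_{r m} Γ^m_{θ θ} - Γ^r_{θ m} Γ^m_{θ r}
  = ((r^4 - 4*r^2 - 1)/(r^2 - 1)^2) - (0) + (-2*r^2*(r^2 + 1)/(r^2 - 1)^2) - (-(r^2 + 1)^2/(r^2 - 1)^2) = -4*r^2/(r^2 - 1)^2
R^θ_{θ θ θ} = 0 (a repeated index in an antisymmetric pair)
R_{θθ} = R^r_{θ r θ} + R^θ_{θ θ θ} = (-4*r^2/(r^2 - 1)^2) + (0) = -4*r^2/(r^2 - 1)^2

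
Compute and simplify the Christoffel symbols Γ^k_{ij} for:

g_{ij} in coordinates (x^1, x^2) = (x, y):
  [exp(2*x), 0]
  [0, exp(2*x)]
Using Γ^k_{ij} = (1/2) g^{km} (∂_i g_{mj} + ∂_j g_{mi} - ∂_m g_{ij}); the metric is diagonal, so only the m = k term contributes.
Non-zero symbols (using the symmetry Γ^k_{ij} = Γ^k_{ji}):
Γ^x_{x x} = (1/2) g^{xx} (∂_x g_{xx} + ∂_x g_{xx} - ∂_x g_{xx}) = (1/2)(exp(-2*x))((2*exp(2*x)) + (2*exp(2*x)) - (2*exp(2*x))) = 1
Γ^x_{y y} = (1/2) g^{xx} (∂_y g_{xy} + ∂_y g_{xy} - ∂_x g_{yy}) = (1/2)(exp(-2*x))((0) + (0) - (2*exp(2*x))) = -1
Γ^y_{x y} = (1/2) g^{yy} (∂_x g_{yy} + ∂_y g_{yx} - ∂_y g_{xy}) = (1/2)(exp(-2*x))((2*exp(2*x)) + (0) - (0)) = 1
All other Christoffel symbols are zero.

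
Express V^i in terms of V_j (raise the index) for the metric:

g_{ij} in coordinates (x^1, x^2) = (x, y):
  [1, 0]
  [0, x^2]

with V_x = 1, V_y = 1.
Inverse metric (diagonal): g^{xx} = 1, g^{yy} = 1/x^2
V^i = g^{ij} V_j:
V^x = (1)(1) + (0)(1) = 1
V^y = (0)(1) + (1/x^2)(1) = 1/x^2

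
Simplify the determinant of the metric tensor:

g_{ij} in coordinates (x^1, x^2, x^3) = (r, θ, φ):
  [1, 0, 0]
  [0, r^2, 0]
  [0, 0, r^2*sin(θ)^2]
Diagonal metric: det(g) = g_{11}·g_{22}·g_{33}
= (1)·(r^2)·(r^2*sin(θ)^2)
det(g) = r^4*sin(θ)^2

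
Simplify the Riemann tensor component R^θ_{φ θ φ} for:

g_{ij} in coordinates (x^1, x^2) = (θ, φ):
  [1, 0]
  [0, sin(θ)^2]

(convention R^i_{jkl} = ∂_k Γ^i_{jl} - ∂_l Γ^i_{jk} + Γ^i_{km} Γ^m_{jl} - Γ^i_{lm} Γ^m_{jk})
Non-zero Christoffel symbols (Γ^k_{ij} = Γ^k_{ji}):
Γ^θ_{φ φ} = -sin(2*θ)/2
Γ^φ_{θ φ} = 1/tan(θ)
R^θ_{φ θ φ} = ∂_θ Γ^θ_{φ φ} - ∂_φ Γ^θ_{φ θ} + Γ^θ_{θ m} Γ^m_{φ φ} - Γ^θ_{φ m} Γ^m_{φ θ}
  = (-cos(2*θ)) - (0) + (0) - (-cos(θ)^2) = sin(θ)^2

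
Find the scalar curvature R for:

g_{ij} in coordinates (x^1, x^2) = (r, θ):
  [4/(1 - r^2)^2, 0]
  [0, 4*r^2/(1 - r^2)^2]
Non-zero Christoffel symbols (Γ^k_{ij} = Γ^k_{ji}):
Γ^r_{r r} = 2*r/(1 - r^2)
Γ^r_{θ θ} = (r^3 + r)/(r^2 - 1)
Γ^θ_{r θ} = (-r^2 - 1)/(r^3 - r)
Ricci tensor (R_{ij} = R^k_{ikj}): R_{rr} = -4/(r^2 - 1)^2, R_{rθ} = 0, R_{θθ} = -4*r^2/(r^2 - 1)^2
Inverse metric: g^{rr} = (1 - r^2)^2/4, g^{θθ} = (1 - r^2)^2/(4*r^2)
R = g^{ij} R_{ij} = ((1 - r^2)^2/4)(-4/(r^2 - 1)^2) + ((1 - r^2)^2/(4*r^2))(-4*r^2/(r^2 - 1)^2) = -2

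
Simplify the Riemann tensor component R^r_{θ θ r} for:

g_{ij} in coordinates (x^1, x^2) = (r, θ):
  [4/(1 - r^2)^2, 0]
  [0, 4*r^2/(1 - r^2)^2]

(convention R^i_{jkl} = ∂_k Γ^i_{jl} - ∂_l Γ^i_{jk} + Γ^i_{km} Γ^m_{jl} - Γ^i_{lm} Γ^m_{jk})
Non-zero Christoffel symbols (Γ^k_{ij} = Γ^k_{ji}):
Γ^r_{r r} = 2*r/(1 - r^2)
Γ^r_{θ θ} = (r^3 + r)/(r^2 - 1)
Γ^θ_{r θ} = (-r^2 - 1)/(r^3 - r)
R^r_{θ θ r} = ∂_θ Γ^r_{θ r} - ∂_r Γ^r_{θ θ} + Γ^r_{θ m} Γ^m_{θ r} - Γ^r_{r m} Γ^m_{θ θ}
  = (0) - ((r^4 - 4*r^2 - 1)/(r^2 - 1)^2) + (-(r^2 + 1)^2/(r^2 - 1)^2) - (-2*r^2*(r^2 + 1)/(r^2 - 1)^2) = 4*r^2/(r^2 - 1)^2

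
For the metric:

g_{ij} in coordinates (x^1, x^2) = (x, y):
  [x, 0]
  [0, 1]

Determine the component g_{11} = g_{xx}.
With x^1 = x, x^2 = y, g_{11} = g_{xx} is the row-1, column-1 entry of the matrix.
g_{11} = x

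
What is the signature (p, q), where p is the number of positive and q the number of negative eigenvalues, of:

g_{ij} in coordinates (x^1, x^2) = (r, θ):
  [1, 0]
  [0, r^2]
The metric is diagonal, so its eigenvalues are the diagonal entries: 1, r^2 (at a generic point, where coordinate-dependent entries are positive).
2 positive, 0 negative.
(2, 0) - Riemannian (positive definite)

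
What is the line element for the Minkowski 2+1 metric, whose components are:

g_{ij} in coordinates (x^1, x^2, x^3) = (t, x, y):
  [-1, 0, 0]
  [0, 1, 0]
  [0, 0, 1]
ds^2 = g_{ij} dx^i dx^j; only the non-zero components contribute.
ds^2 = -dt^2 + dx^2 + dy^2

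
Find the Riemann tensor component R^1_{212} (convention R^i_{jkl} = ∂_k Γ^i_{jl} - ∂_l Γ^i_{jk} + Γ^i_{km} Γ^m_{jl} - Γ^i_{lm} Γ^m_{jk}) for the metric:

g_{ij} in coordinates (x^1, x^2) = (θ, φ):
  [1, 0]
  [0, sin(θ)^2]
Non-zero Christoffel symbols (Γ^k_{ij} = Γ^k_{ji}):
Γ^θ_{φ φ} = -sin(2*θ)/2
Γ^φ_{θ φ} = 1/tan(θ)
R^θ_{φ θ φ} = ∂_θ Γ^θ_{φ φ} - ∂_φ Γ^θ_{φ θ} + Γ^θ_{θ m} Γ^m_{φ φ} - Γ^θ_{φ m} Γ^m_{φ θ}
  = (-cos(2*θ)) - (0) + (0) - (-cos(θ)^2) = sin(θ)^2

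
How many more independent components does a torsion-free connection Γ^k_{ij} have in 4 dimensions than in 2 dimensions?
Independent components in n dimensions: n × n(n+1)/2 = n^2(n+1)/2.
4D: 4 × 10 = 40
2D: 2 × 3 = 6
Difference = 40 - 6 = 34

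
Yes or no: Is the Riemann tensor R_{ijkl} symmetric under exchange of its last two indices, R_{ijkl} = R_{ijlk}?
It is antisymmetric in the last pair: R_{ijkl} = -R_{ijlk}.
No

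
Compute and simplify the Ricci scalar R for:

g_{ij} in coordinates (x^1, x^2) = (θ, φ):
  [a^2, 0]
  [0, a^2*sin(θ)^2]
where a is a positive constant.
Non-zero Christoffel symbols (Γ^k_{ij} = Γ^k_{ji}):
Γ^θ_{φ φ} = -sin(2*θ)/2
Γ^φ_{θ φ} = 1/tan(θ)
Ricci tensor (R_{ij} = R^k_{ikj}): R_{θθ} = 1, R_{θφ} = 0, R_{φφ} = sin(θ)^2
Inverse metric: g^{θθ} = 1/a^2, g^{φφ} = 1/(a^2*sin(θ)^2)
R = g^{ij} R_{ij} = (1/a^2)(1) + (1/(a^2*sin(θ)^2))(sin(θ)^2) = 2/a^2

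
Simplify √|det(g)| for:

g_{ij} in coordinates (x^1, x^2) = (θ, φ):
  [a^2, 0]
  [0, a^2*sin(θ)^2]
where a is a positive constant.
det(g) = a^4*sin(θ)^2
√|det(g)| = a^2*sin(θ) (taking 0 < θ < π so that |sin(θ)| = sin(θ))
Volume element: dV = a^2*sin(θ) dθ dφ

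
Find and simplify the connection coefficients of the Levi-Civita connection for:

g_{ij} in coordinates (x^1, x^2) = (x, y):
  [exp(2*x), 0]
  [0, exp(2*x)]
Using Γ^k_{ij} = (1/2) g^{km} (∂_i g_{mj} + ∂_j g_{mi} - ∂_m g_{ij}); the metric is diagonal, so only the m = k term contributes.
Non-zero symbols (using the symmetry Γ^k_{ij} = Γ^k_{ji}):
Γ^x_{x x} = (1/2) g^{xx} (∂_x g_{xx} + ∂_x g_{xx} - ∂_x g_{xx}) = (1/2)(exp(-2*x))((2*exp(2*x)) + (2*exp(2*x)) - (2*exp(2*x))) = 1
Γ^x_{y y} = (1/2) g^{xx} (∂_y g_{xy} + ∂_y g_{xy} - ∂_x g_{yy}) = (1/2)(exp(-2*x))((0) + (0) - (2*exp(2*x))) = -1
Γ^y_{x y} = (1/2) g^{yy} (∂_x g_{yy} + ∂_y g_{yx} - ∂_y g_{xy}) = (1/2)(exp(-2*x))((2*exp(2*x)) + (0) - (0)) = 1
All other Christoffel symbols are zero.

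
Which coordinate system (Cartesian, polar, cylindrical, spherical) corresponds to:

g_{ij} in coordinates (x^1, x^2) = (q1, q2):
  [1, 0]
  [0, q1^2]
The line element ds^2 = dq1^2 + q1^2 dq2^2 is dr^2 + r^2 dθ^2 with q1 = r, q2 = θ.
polar coordinates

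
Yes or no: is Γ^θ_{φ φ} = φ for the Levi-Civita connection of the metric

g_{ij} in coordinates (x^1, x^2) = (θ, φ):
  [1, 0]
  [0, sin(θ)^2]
Γ^θ_{φ φ} = (1/2) g^{θθ} (∂_φ g_{θφ} + ∂_φ g_{θφ} - ∂_θ g_{φφ}) = (1/2)(1)((0) + (0) - (sin(2*θ))) = -sin(2*θ)/2
This differs from the proposed value φ.
No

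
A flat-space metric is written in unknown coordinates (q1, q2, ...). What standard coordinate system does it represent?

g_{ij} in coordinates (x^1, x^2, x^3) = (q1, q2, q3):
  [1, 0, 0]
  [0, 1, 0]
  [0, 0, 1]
All components are constant and the metric is the identity, i.e. orthonormal rectilinear coordinates.
Cartesian (3D) coordinates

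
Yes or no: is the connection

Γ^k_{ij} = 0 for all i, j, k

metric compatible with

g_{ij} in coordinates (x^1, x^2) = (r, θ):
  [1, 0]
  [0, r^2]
Using ∇_k g_{ij} = ∂_k g_{ij} - Γ^m_{ki} g_{mj} - Γ^m_{kj} g_{im}:
∇_r g_{θθ} = (2*r) - (0) - (0) = 2*r ≠ 0
So the connection is not metric compatible (it is not the Levi-Civita connection).
No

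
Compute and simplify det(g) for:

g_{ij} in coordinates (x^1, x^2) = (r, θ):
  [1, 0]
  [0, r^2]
For a 2×2 metric: det(g) = g_{11}·g_{22} - g_{12}·g_{21}
= (1)·(r^2) - (0)·(0)
= r^2 - 0
det(g) = r^2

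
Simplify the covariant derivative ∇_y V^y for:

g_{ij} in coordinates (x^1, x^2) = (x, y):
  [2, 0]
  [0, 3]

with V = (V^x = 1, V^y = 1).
All Christoffel symbols are zero.
∇_y V^y = ∂_y V^y + Γ^y_{y j} V^j
  = (0) + (0)(1) + (0)(1)
  = 0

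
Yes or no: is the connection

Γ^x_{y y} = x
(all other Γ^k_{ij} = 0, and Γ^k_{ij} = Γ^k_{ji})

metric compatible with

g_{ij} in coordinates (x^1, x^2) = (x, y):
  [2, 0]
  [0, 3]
Using ∇_k g_{ij} = ∂_k g_{ij} - Γ^m_{ki} g_{mj} - Γ^m_{kj} g_{im}:
∇_y g_{xy} = (0) - (0) - (2*x) = -2*x ≠ 0
So the connection is not metric compatible (it is not the Levi-Civita connection).
No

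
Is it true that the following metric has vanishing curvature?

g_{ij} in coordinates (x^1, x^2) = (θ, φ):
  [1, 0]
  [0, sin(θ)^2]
Non-zero Christoffel symbols:
Γ^θ_{φ φ} = -sin(2*θ)/2
Γ^φ_{θ φ} = 1/tan(θ)
Ricci tensor: R_{θθ} = 1, R_{θφ} = 0, R_{φφ} = sin(θ)^2
The Ricci tensor is non-zero, so the Riemann tensor is non-zero: not flat.
No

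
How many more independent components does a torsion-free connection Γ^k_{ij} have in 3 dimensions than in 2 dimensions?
Independent components in n dimensions: n × n(n+1)/2 = n^2(n+1)/2.
3D: 3 × 6 = 18
2D: 2 × 3 = 6
Difference = 18 - 6 = 12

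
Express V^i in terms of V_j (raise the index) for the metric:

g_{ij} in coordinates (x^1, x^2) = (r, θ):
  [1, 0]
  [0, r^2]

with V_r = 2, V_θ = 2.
Inverse metric (diagonal): g^{rr} = 1, g^{θθ} = 1/r^2
V^i = g^{ij} V_j:
V^r = (1)(2) + (0)(2) = 2
V^θ = (0)(2) + (1/r^2)(2) = 2/r^2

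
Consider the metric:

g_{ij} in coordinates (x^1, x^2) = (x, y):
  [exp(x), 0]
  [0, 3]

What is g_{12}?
With x^1 = x, x^2 = y, g_{12} = g_{xy} is the row-1, column-2 entry of the matrix.
g_{12} = 0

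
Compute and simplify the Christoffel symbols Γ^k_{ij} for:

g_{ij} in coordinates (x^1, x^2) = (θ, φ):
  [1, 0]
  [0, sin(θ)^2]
Using Γ^k_{ij} = (1/2) g^{km} (∂_i g_{mj} + ∂_j g_{mi} - ∂_m g_{ij}); the metric is diagonal, so only the m = k term contributes.
Non-zero symbols (using the symmetry Γ^k_{ij} = Γ^k_{ji}):
Γ^θ_{φ φ} = (1/2) g^{θθ} (∂_φ g_{θφ} + ∂_φ g_{θφ} - ∂_θ g_{φφ}) = (1/2)(1)((0) + (0) - (sin(2*θ))) = -sin(2*θ)/2
Γ^φ_{θ φ} = (1/2) g^{φφ} (∂_θ g_{φφ} + ∂_φ g_{φθ} - ∂_φ g_{θφ}) = (1/2)(1/sin(θ)^2)((sin(2*θ)) + (0) - (0)) = 1/tan(θ)
All other Christoffel symbols are zero.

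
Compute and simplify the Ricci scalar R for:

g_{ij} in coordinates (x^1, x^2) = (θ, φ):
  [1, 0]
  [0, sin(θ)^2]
Non-zero Christoffel symbols (Γ^k_{ij} = Γ^k_{ji}):
Γ^θ_{φ φ} = -sin(2*θ)/2
Γ^φ_{θ φ} = 1/tan(θ)
Ricci tensor (R_{ij} = R^k_{ikj}): R_{θθ} = 1, R_{θφ} = 0, R_{φφ} = sin(θ)^2
Inverse metric: g^{θθ} = 1, g^{φφ} = 1/sin(θ)^2
R = g^{ij} R_{ij} = (1)(1) + (1/sin(θ)^2)(sin(θ)^2) = 2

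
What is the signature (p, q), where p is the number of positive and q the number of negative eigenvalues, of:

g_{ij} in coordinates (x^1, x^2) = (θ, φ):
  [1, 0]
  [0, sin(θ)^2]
The metric is diagonal, so its eigenvalues are the diagonal entries: 1, sin(θ)^2 (at a generic point, where coordinate-dependent entries are positive).
2 positive, 0 negative.
(2, 0) - Riemannian (positive definite)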